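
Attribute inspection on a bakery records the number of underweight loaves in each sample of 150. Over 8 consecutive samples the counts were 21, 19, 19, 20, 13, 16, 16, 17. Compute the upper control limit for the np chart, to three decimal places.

29.457

p̄ = Σdᵢ / (k·n) = 141 / (8 × 150) = 0.11750
UCL = np̄ + 3·√(np̄(1−p̄)) = 17.6250 + 3 × √(17.6250×0.88250) = 17.6250 + 3 × 3.9439 = 29.4566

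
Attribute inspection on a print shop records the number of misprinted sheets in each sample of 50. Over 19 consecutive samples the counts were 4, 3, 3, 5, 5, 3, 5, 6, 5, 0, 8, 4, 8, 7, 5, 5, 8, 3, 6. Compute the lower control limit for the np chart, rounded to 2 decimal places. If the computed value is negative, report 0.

p̄ = Σdᵢ / (k·n) = 93 / (19 × 50) = 0.09789
LCL = np̄ − 3·√(np̄(1−p̄)) = 4.8947 − 3 × 2.1013 = -1.4092 → 0 (negative, so LCL = 0)

0.00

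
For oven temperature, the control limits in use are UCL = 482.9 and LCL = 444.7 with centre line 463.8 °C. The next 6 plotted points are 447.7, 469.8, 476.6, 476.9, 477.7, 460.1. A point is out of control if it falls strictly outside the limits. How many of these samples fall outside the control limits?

0

All 6 points lie within [444.7, 482.9].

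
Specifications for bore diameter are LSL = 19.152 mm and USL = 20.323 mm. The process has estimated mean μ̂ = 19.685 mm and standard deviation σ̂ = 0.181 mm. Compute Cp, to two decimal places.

Cp = (USL − LSL) / (6σ̂) = (20.323 − 19.152) / (6 × 0.181) = 1.1710 / 1.0860 = 1.0783

1.08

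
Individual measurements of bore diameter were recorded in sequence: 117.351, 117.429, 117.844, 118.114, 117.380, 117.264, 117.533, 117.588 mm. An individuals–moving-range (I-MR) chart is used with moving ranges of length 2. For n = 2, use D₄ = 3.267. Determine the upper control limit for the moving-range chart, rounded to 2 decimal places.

0.90

Moving ranges: 0.078, 0.415, 0.270, 0.734, 0.116, 0.269, 0.055; M̄R̄ = 1.9370 / 7 = 0.2767
UCL_MR = D₄·M̄R̄ = 3.267 × 0.2767 = 0.9040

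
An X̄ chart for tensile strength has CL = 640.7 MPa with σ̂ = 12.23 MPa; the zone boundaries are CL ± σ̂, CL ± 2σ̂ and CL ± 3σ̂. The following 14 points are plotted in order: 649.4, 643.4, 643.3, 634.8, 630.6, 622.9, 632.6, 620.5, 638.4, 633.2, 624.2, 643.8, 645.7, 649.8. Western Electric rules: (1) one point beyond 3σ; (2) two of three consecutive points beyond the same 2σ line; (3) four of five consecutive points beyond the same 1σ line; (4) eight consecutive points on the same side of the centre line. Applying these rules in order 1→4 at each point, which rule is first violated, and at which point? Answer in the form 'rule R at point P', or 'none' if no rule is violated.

rule 4 at point 11

Zone of each point (C = within 1σ̂, B = 1σ̂–2σ̂, A = 2σ̂–3σ̂, * = beyond 3σ̂; sign = side of CL): 1:+C, 2:+C, 3:+C, 4:-C, 5:-C, 6:-B, 7:-C, 8:-B, 9:-C, 10:-C, 11:-B, 12:+C, 13:+C, 14:+C
Rule 4 (eight consecutive points on the same side of the centre line) is satisfied at point 11.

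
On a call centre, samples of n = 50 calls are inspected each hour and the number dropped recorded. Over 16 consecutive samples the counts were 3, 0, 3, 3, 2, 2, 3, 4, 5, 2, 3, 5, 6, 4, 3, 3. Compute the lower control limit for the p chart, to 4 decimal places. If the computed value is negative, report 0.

0.0000

p̄ = Σdᵢ / (k·n) = 51 / (16 × 50) = 0.06375
LCL = p̄ − 3·√(p̄(1−p̄)/n) = 0.06375 − 3 × 0.03455 = -0.03990 → 0 (negative, so LCL = 0)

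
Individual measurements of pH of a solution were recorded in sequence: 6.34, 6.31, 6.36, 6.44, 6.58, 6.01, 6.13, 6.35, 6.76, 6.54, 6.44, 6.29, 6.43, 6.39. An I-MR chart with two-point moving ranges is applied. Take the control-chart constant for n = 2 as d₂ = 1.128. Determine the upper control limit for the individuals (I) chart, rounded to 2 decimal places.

6.85

X̄ = (6.34 + 6.31 + 6.36 + 6.44 + 6.58 + 6.01 + 6.13 + 6.35 + 6.76 + 6.54 + 6.44 + 6.29 + 6.43 + 6.39) / 14 = 6.3836
Moving ranges: 0.03, 0.05, 0.08, 0.14, 0.57, 0.12, 0.22, 0.41, 0.22, 0.10, 0.15, 0.14, 0.04; M̄R̄ = 2.2700 / 13 = 0.1746
UCL = X̄ + 3·M̄R̄/d₂ = 6.3836 + 3 × 0.1746 / 1.128 = 6.8480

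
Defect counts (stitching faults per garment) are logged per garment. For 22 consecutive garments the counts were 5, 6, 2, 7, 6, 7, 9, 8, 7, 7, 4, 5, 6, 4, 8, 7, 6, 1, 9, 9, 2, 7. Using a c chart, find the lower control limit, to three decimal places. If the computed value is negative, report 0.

0.000

c̄ = (5 + 6 + 2 + 7 + 6 + 7 + 9 + 8 + 7 + 7 + 4 + 5 + 6 + 4 + 8 + 7 + 6 + 1 + 9 + 9 + 2 + 7) / 22 = 132 / 22 = 6.0000
LCL = c̄ − 3√c̄ = 6.0000 − 3 × 2.4495 = -1.3485 → 0 (cannot be negative)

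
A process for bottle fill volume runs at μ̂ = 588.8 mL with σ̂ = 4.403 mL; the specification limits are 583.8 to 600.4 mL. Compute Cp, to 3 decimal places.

Cp = (USL − LSL) / (6σ̂) = (600.4 − 583.8) / (6 × 4.403) = 16.6000 / 26.4180 = 0.6284

0.628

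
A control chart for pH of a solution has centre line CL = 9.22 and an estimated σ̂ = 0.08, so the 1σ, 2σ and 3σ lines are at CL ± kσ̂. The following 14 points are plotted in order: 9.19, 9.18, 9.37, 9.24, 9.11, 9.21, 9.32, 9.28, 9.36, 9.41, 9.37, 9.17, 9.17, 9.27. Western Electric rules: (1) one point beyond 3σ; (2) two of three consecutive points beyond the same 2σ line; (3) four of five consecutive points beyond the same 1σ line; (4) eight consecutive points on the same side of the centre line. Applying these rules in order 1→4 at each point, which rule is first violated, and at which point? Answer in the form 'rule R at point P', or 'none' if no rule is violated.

rule 3 at point 11

Zone of each point (C = within 1σ̂, B = 1σ̂–2σ̂, A = 2σ̂–3σ̂, * = beyond 3σ̂; sign = side of CL): 1:-C, 2:-C, 3:+B, 4:+C, 5:-B, 6:-C, 7:+B, 8:+C, 9:+B, 10:+A, 11:+B, 12:-C, 13:-C, 14:+C
Rule 3 (four of five consecutive points beyond the same 1σ limit) is satisfied at point 11.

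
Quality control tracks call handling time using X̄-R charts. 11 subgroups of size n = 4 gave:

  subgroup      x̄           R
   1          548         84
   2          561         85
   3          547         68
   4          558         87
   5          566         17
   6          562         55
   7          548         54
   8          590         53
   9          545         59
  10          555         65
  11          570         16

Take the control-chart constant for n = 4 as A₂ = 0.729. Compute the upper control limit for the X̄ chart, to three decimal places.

X̄̄ = (548 + 561 + 547 + 558 + 566 + 562 + 548 + 590 + 545 + 555 + 570) / 11 = 6150.0000 / 11 = 559.0909
R̄ = (84 + 85 + 68 + 87 + 17 + 55 + 54 + 53 + 59 + 65 + 16) / 11 = 643.0000 / 11 = 58.4545
UCL = X̄̄ + A₂·R̄ = 559.0909 + 0.729 × 58.4545 = 601.7043

601.704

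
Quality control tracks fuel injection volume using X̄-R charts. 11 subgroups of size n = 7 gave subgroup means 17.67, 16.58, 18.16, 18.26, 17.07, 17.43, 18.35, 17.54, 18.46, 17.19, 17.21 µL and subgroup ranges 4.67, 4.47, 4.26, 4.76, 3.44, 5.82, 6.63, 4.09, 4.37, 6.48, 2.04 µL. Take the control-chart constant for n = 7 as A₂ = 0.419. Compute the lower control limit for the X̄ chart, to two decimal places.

X̄̄ = (17.67 + 16.58 + 18.16 + 18.26 + 17.07 + 17.43 + 18.35 + 17.54 + 18.46 + 17.19 + 17.21) / 11 = 193.9200 / 11 = 17.6291
R̄ = (4.67 + 4.47 + 4.26 + 4.76 + 3.44 + 5.82 + 6.63 + 4.09 + 4.37 + 6.48 + 2.04) / 11 = 51.0300 / 11 = 4.6391
LCL = X̄̄ − A₂·R̄ = 17.6291 − 0.419 × 4.6391 = 15.6853

15.69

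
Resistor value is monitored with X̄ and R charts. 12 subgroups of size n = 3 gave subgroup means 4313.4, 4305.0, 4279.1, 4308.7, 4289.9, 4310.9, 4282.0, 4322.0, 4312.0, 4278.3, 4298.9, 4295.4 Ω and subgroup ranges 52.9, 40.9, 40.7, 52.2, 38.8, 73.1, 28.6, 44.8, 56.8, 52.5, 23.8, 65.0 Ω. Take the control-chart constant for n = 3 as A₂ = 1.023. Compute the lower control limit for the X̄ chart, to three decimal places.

X̄̄ = (4313.4 + 4305.0 + 4279.1 + 4308.7 + 4289.9 + 4310.9 + 4282.0 + 4322.0 + 4312.0 + 4278.3 + 4298.9 + 4295.4) / 12 = 51595.6000 / 12 = 4299.6333
R̄ = (52.9 + 40.9 + 40.7 + 52.2 + 38.8 + 73.1 + 28.6 + 44.8 + 56.8 + 52.5 + 23.8 + 65.0) / 12 = 570.1000 / 12 = 47.5083
LCL = X̄̄ − A₂·R̄ = 4299.6333 − 1.023 × 47.5083 = 4251.0323

4251.032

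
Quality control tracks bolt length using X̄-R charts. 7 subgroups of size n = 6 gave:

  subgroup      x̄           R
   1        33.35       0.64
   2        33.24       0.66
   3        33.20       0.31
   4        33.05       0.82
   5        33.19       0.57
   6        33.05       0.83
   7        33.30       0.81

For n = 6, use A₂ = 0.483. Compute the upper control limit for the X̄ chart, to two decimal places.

X̄̄ = (33.35 + 33.24 + 33.20 + 33.05 + 33.19 + 33.05 + 33.30) / 7 = 232.3800 / 7 = 33.1971
R̄ = (0.64 + 0.66 + 0.31 + 0.82 + 0.57 + 0.83 + 0.81) / 7 = 4.6400 / 7 = 0.6629
UCL = X̄̄ + A₂·R̄ = 33.1971 + 0.483 × 0.6629 = 33.5173

33.52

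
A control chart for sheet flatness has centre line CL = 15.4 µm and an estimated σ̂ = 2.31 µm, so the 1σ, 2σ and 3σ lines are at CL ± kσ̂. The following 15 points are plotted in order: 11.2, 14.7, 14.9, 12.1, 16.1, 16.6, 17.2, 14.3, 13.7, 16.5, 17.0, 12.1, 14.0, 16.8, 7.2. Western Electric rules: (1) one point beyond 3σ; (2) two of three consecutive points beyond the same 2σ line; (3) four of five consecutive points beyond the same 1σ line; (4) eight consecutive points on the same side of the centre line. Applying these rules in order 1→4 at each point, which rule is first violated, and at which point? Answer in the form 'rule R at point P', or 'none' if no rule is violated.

rule 1 at point 15

Zone of each point (C = within 1σ̂, B = 1σ̂–2σ̂, A = 2σ̂–3σ̂, * = beyond 3σ̂; sign = side of CL): 1:-B, 2:-C, 3:-C, 4:-B, 5:+C, 6:+C, 7:+C, 8:-C, 9:-C, 10:+C, 11:+C, 12:-B, 13:-C, 14:+C, 15:-*
Rule 1 (one point beyond the 3σ limits) is satisfied at point 15.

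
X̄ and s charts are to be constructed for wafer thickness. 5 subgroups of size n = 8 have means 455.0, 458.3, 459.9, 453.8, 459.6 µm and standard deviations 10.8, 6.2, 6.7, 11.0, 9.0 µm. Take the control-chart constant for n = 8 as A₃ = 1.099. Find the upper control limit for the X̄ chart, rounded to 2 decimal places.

466.93

X̄̄ = (455.0 + 458.3 + 459.9 + 453.8 + 459.6) / 5 = 457.3200
s̄ = (10.8 + 6.2 + 6.7 + 11.0 + 9.0) / 5 = 8.7400
UCL = X̄̄ + A₃·s̄ = 457.3200 + 1.099 × 8.7400 = 466.9253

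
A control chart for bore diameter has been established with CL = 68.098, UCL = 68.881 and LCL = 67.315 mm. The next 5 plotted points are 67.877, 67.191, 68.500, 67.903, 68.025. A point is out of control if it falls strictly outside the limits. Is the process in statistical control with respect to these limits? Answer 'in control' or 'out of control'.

Compare each point to [67.315, 68.881]: sample 2 = 67.191 < LCL.

out of control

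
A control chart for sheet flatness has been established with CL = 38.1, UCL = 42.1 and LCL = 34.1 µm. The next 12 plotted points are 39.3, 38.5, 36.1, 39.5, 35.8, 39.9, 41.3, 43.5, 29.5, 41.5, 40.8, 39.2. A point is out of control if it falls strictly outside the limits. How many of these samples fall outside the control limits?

2

Compare each point to [34.1, 42.1]: sample 8 = 43.5 > UCL; sample 9 = 29.5 < LCL.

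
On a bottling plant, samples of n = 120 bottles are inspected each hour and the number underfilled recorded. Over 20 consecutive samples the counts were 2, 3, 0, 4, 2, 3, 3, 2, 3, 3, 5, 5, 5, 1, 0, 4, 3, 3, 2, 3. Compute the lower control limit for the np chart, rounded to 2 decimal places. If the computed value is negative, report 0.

0.00

p̄ = Σdᵢ / (k·n) = 56 / (20 × 120) = 0.02333
LCL = np̄ − 3·√(np̄(1−p̄)) = 2.8000 − 3 × 1.6537 = -2.1610 → 0 (negative, so LCL = 0)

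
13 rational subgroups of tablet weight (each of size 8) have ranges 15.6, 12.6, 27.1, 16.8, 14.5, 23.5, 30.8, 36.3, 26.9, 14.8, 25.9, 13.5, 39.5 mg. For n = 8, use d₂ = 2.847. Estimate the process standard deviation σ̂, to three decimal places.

R̄ = (15.6 + 12.6 + 27.1 + 16.8 + 14.5 + 23.5 + 30.8 + 36.3 + 26.9 + 14.8 + 25.9 + 13.5 + 39.5) / 13 = 22.9077
σ̂ = R̄ / d₂ = 22.9077 / 2.847 = 8.0463

8.046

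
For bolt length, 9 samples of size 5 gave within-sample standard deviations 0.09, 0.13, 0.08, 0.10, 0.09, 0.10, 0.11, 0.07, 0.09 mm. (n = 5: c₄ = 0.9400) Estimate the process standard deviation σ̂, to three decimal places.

s̄ = (0.09 + 0.13 + 0.08 + 0.10 + 0.09 + 0.10 + 0.11 + 0.07 + 0.09) / 9 = 0.0956
σ̂ = s̄ / c₄ = 0.0956 / 0.9400 = 0.1017

0.102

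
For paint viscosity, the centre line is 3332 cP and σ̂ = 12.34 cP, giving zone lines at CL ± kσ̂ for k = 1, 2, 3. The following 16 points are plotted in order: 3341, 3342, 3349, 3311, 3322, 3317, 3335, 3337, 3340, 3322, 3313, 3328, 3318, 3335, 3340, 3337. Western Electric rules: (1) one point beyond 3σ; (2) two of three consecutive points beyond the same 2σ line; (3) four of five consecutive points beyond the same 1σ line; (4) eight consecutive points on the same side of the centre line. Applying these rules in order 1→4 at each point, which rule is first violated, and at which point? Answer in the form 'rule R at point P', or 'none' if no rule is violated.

Zone of each point (C = within 1σ̂, B = 1σ̂–2σ̂, A = 2σ̂–3σ̂, * = beyond 3σ̂; sign = side of CL): 1:+C, 2:+C, 3:+B, 4:-B, 5:-C, 6:-B, 7:+C, 8:+C, 9:+C, 10:-C, 11:-B, 12:-C, 13:-B, 14:+C, 15:+C, 16:+C
No rule fires across all 16 points.

none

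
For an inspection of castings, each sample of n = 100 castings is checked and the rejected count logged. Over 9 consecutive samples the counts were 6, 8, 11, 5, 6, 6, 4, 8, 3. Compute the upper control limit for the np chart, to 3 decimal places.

13.640

p̄ = Σdᵢ / (k·n) = 57 / (9 × 100) = 0.06333
UCL = np̄ + 3·√(np̄(1−p̄)) = 6.3333 + 3 × √(6.3333×0.93667) = 6.3333 + 3 × 2.4356 = 13.6402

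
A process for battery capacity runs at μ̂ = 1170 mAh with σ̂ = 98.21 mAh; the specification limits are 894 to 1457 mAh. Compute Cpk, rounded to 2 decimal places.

Cpu = (USL − μ̂) / (3σ̂) = (1457 − 1170) / (3 × 98.21) = 0.9741; Cpl = (μ̂ − LSL) / (3σ̂) = (1170 − 894) / (3 × 98.21) = 0.9368; Cpk = min(Cpu, Cpl) = 0.9368

0.94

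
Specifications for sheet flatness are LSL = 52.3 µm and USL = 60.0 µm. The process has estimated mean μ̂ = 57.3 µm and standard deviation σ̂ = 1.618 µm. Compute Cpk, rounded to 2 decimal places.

0.56

Cpu = (USL − μ̂) / (3σ̂) = (60.0 − 57.3) / (3 × 1.618) = 0.5562; Cpl = (μ̂ − LSL) / (3σ̂) = (57.3 − 52.3) / (3 × 1.618) = 1.0301; Cpk = min(Cpu, Cpl) = 0.5562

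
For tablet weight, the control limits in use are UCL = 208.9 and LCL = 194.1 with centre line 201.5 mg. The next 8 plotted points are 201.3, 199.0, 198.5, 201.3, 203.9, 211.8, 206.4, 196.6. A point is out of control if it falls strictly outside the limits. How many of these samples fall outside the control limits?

Compare each point to [194.1, 208.9]: sample 6 = 211.8 > UCL.

1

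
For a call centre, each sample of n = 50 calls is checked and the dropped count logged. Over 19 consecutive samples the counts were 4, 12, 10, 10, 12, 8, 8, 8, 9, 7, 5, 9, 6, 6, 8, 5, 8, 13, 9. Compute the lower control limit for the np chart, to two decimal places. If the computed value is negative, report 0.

p̄ = Σdᵢ / (k·n) = 157 / (19 × 50) = 0.16526
LCL = np̄ − 3·√(np̄(1−p̄)) = 8.2632 − 3 × 2.6263 = 0.3842

0.38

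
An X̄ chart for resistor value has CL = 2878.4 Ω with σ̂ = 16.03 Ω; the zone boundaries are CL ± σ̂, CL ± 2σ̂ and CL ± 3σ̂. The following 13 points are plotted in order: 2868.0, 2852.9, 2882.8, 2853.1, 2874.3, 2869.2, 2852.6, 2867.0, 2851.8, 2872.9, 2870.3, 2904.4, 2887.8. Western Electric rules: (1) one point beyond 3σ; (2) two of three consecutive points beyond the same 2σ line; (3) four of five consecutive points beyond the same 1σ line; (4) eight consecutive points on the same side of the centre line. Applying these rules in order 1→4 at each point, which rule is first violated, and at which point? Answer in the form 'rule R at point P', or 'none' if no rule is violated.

rule 4 at point 11

Zone of each point (C = within 1σ̂, B = 1σ̂–2σ̂, A = 2σ̂–3σ̂, * = beyond 3σ̂; sign = side of CL): 1:-C, 2:-B, 3:+C, 4:-B, 5:-C, 6:-C, 7:-B, 8:-C, 9:-B, 10:-C, 11:-C, 12:+B, 13:+C
Rule 4 (eight consecutive points on the same side of the centre line) is satisfied at point 11.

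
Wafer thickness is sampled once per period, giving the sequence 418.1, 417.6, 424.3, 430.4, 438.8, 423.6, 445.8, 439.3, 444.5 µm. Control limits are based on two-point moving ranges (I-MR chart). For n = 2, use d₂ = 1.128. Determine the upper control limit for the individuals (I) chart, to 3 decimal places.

454.915

X̄ = (418.1 + 417.6 + 424.3 + 430.4 + 438.8 + 423.6 + 445.8 + 439.3 + 444.5) / 9 = 431.3778
Moving ranges: 0.5, 6.7, 6.1, 8.4, 15.2, 22.2, 6.5, 5.2; M̄R̄ = 70.8000 / 8 = 8.8500
UCL = X̄ + 3·M̄R̄/d₂ = 431.3778 + 3 × 8.8500 / 1.128 = 454.9150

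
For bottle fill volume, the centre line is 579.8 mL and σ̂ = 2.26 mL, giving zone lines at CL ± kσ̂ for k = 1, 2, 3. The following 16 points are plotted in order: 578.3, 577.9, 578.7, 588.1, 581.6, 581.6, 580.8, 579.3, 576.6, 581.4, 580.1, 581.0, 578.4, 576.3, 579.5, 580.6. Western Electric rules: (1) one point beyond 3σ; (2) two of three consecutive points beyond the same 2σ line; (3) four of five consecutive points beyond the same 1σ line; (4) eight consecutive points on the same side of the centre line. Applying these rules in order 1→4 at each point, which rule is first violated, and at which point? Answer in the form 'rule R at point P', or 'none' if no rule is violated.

Zone of each point (C = within 1σ̂, B = 1σ̂–2σ̂, A = 2σ̂–3σ̂, * = beyond 3σ̂; sign = side of CL): 1:-C, 2:-C, 3:-C, 4:+*, 5:+C, 6:+C, 7:+C, 8:-C, 9:-B, 10:+C, 11:+C, 12:+C, 13:-C, 14:-B, 15:-C, 16:+C
Rule 1 (one point beyond the 3σ limits) is satisfied at point 4.

rule 1 at point 4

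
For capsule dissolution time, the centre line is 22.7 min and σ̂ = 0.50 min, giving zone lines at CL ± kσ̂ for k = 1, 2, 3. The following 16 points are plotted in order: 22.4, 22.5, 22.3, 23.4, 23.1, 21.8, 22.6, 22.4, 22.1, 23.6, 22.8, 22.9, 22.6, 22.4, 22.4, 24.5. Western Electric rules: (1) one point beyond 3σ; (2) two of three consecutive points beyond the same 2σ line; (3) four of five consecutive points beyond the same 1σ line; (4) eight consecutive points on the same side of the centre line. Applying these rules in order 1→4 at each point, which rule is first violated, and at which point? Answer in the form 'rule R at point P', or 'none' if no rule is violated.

Zone of each point (C = within 1σ̂, B = 1σ̂–2σ̂, A = 2σ̂–3σ̂, * = beyond 3σ̂; sign = side of CL): 1:-C, 2:-C, 3:-C, 4:+B, 5:+C, 6:-B, 7:-C, 8:-C, 9:-B, 10:+B, 11:+C, 12:+C, 13:-C, 14:-C, 15:-C, 16:+*
Rule 1 (one point beyond the 3σ limits) is satisfied at point 16.

rule 1 at point 16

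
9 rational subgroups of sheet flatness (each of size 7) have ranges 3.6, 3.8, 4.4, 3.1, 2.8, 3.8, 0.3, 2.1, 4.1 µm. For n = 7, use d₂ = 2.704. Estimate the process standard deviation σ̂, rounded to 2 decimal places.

R̄ = (3.6 + 3.8 + 4.4 + 3.1 + 2.8 + 3.8 + 0.3 + 2.1 + 4.1) / 9 = 3.1111
σ̂ = R̄ / d₂ = 3.1111 / 2.704 = 1.1506

1.15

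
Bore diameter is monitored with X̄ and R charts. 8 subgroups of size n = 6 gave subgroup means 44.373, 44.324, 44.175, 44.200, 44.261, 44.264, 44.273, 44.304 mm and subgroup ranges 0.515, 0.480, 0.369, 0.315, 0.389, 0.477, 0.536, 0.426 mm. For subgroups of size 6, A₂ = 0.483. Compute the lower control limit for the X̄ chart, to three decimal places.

44.060

X̄̄ = (44.373 + 44.324 + 44.175 + 44.200 + 44.261 + 44.264 + 44.273 + 44.304) / 8 = 354.1740 / 8 = 44.2717
R̄ = (0.515 + 0.480 + 0.369 + 0.315 + 0.389 + 0.477 + 0.536 + 0.426) / 8 = 3.5070 / 8 = 0.4384
LCL = X̄̄ − A₂·R̄ = 44.2717 − 0.483 × 0.4384 = 44.0600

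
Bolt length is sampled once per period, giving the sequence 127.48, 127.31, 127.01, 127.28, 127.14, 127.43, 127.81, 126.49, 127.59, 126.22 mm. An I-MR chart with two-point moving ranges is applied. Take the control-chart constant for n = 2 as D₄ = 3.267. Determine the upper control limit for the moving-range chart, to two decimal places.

1.94

Moving ranges: 0.17, 0.30, 0.27, 0.14, 0.29, 0.38, 1.32, 1.10, 1.37; M̄R̄ = 5.3400 / 9 = 0.5933
UCL_MR = D₄·M̄R̄ = 3.267 × 0.5933 = 1.9384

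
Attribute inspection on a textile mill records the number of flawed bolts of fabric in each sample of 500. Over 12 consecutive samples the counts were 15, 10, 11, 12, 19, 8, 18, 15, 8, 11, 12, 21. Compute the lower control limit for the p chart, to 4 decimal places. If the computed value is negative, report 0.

0.0051

p̄ = Σdᵢ / (k·n) = 160 / (12 × 500) = 0.02667
LCL = p̄ − 3·√(p̄(1−p̄)/n) = 0.02667 − 3 × 0.00720 = 0.00505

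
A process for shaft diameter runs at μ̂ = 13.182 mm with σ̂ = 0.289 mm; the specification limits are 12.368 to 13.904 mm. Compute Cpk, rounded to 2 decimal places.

0.83

Cpu = (USL − μ̂) / (3σ̂) = (13.904 − 13.182) / (3 × 0.289) = 0.8328; Cpl = (μ̂ − LSL) / (3σ̂) = (13.182 − 12.368) / (3 × 0.289) = 0.9389; Cpk = min(Cpu, Cpl) = 0.8328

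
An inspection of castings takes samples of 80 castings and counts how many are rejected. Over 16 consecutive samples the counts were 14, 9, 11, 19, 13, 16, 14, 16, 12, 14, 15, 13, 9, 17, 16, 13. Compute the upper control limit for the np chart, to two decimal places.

p̄ = Σdᵢ / (k·n) = 221 / (16 × 80) = 0.17266
UCL = np̄ + 3·√(np̄(1−p̄)) = 13.8125 + 3 × √(13.8125×0.82734) = 13.8125 + 3 × 3.3805 = 23.9540

23.95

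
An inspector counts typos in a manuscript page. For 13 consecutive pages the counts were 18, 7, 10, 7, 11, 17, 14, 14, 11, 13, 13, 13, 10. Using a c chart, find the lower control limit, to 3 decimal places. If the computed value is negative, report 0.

1.695

c̄ = (18 + 7 + 10 + 7 + 11 + 17 + 14 + 14 + 11 + 13 + 13 + 13 + 10) / 13 = 158 / 13 = 12.1538
LCL = c̄ − 3√c̄ = 12.1538 − 3 × 3.4862 = 1.6951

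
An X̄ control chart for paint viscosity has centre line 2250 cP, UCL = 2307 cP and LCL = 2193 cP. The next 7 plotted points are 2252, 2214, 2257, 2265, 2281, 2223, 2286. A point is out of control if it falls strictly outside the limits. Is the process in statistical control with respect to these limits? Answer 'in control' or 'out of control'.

in control

All 7 points lie within [2193, 2307].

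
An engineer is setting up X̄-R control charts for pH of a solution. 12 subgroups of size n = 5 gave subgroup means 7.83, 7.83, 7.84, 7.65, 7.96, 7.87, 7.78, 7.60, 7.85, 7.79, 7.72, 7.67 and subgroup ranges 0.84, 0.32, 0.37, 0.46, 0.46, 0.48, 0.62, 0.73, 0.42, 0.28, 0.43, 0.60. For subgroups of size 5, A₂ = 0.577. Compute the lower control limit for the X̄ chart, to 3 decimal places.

X̄̄ = (7.83 + 7.83 + 7.84 + 7.65 + 7.96 + 7.87 + 7.78 + 7.60 + 7.85 + 7.79 + 7.72 + 7.67) / 12 = 93.3900 / 12 = 7.7825
R̄ = (0.84 + 0.32 + 0.37 + 0.46 + 0.46 + 0.48 + 0.62 + 0.73 + 0.42 + 0.28 + 0.43 + 0.60) / 12 = 6.0100 / 12 = 0.5008
LCL = X̄̄ − A₂·R̄ = 7.7825 − 0.577 × 0.5008 = 7.4935

7.494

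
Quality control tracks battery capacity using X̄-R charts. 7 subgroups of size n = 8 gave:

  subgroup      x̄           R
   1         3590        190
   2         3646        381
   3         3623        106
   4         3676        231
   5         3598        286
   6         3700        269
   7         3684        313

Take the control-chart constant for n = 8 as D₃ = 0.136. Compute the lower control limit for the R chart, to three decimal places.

R̄ = (190 + 381 + 106 + 231 + 286 + 269 + 313) / 7 = 1776.0000 / 7 = 253.7143
LCL_R = D₃·R̄ = 0.136 × 253.7143 = 34.5051

34.505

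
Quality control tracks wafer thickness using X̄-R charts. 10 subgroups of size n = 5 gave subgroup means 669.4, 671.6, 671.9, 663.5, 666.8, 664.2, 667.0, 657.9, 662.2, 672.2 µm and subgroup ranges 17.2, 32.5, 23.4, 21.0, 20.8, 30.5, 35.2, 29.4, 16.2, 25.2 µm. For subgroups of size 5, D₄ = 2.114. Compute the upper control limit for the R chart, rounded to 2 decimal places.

53.15

R̄ = (17.2 + 32.5 + 23.4 + 21.0 + 20.8 + 30.5 + 35.2 + 29.4 + 16.2 + 25.2) / 10 = 251.4000 / 10 = 25.1400
UCL_R = D₄·R̄ = 2.114 × 25.1400 = 53.1460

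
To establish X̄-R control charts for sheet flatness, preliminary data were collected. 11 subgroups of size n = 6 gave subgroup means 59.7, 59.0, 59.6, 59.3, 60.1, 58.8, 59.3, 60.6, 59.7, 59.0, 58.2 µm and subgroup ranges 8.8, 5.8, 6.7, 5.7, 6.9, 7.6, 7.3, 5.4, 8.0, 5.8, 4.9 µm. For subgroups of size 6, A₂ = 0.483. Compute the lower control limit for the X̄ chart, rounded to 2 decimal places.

56.19

X̄̄ = (59.7 + 59.0 + 59.6 + 59.3 + 60.1 + 58.8 + 59.3 + 60.6 + 59.7 + 59.0 + 58.2) / 11 = 653.3000 / 11 = 59.3909
R̄ = (8.8 + 5.8 + 6.7 + 5.7 + 6.9 + 7.6 + 7.3 + 5.4 + 8.0 + 5.8 + 4.9) / 11 = 72.9000 / 11 = 6.6273
LCL = X̄̄ − A₂·R̄ = 59.3909 − 0.483 × 6.6273 = 56.1899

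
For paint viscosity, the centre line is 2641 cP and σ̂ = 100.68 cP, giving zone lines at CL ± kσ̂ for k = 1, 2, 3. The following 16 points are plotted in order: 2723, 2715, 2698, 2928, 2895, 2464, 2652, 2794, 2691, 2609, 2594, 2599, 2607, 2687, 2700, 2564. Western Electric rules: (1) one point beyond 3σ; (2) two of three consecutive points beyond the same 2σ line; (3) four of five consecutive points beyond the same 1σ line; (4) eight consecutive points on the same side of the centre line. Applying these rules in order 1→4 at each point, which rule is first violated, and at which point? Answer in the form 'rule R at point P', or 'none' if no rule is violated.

Zone of each point (C = within 1σ̂, B = 1σ̂–2σ̂, A = 2σ̂–3σ̂, * = beyond 3σ̂; sign = side of CL): 1:+C, 2:+C, 3:+C, 4:+A, 5:+A, 6:-B, 7:+C, 8:+B, 9:+C, 10:-C, 11:-C, 12:-C, 13:-C, 14:+C, 15:+C, 16:-C
Rule 2 (two of three consecutive points beyond the same 2σ limit) is satisfied at point 5.

rule 2 at point 5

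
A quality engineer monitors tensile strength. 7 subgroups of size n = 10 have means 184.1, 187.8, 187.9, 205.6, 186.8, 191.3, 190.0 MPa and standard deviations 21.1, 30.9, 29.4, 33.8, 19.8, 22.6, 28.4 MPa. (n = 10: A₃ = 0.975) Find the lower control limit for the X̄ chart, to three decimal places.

X̄̄ = (184.1 + 187.8 + 187.9 + 205.6 + 186.8 + 191.3 + 190.0) / 7 = 190.5000
s̄ = (21.1 + 30.9 + 29.4 + 33.8 + 19.8 + 22.6 + 28.4) / 7 = 26.5714
LCL = X̄̄ − A₃·s̄ = 190.5000 − 0.975 × 26.5714 = 164.5929

164.593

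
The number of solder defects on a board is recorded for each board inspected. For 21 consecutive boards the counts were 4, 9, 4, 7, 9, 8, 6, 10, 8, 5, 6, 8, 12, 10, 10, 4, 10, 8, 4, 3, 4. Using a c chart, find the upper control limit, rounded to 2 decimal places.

15.09

c̄ = (4 + 9 + 4 + 7 + 9 + 8 + 6 + 10 + 8 + 5 + 6 + 8 + 12 + 10 + 10 + 4 + 10 + 8 + 4 + 3 + 4) / 21 = 149 / 21 = 7.0952
UCL = c̄ + 3√c̄ = 7.0952 + 3 × √7.0952 = 7.0952 + 3 × 2.6637 = 15.0863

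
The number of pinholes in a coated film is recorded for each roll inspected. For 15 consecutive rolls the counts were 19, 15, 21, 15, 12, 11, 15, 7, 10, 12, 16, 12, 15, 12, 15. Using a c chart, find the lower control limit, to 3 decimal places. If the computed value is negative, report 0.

2.655

c̄ = (19 + 15 + 21 + 15 + 12 + 11 + 15 + 7 + 10 + 12 + 16 + 12 + 15 + 12 + 15) / 15 = 207 / 15 = 13.8000
LCL = c̄ − 3√c̄ = 13.8000 − 3 × 3.7148 = 2.6555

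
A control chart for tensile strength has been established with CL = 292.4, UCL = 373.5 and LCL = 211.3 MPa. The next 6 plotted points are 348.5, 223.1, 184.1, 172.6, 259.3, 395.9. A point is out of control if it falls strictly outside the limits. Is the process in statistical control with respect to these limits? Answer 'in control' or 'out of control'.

Compare each point to [211.3, 373.5]: sample 3 = 184.1 < LCL; sample 4 = 172.6 < LCL; sample 6 = 395.9 > UCL.

out of control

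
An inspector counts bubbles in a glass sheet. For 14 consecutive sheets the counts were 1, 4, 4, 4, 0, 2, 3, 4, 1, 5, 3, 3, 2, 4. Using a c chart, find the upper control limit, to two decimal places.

c̄ = (1 + 4 + 4 + 4 + 0 + 2 + 3 + 4 + 1 + 5 + 3 + 3 + 2 + 4) / 14 = 40 / 14 = 2.8571
UCL = c̄ + 3√c̄ = 2.8571 + 3 × √2.8571 = 2.8571 + 3 × 1.6903 = 7.9281

7.93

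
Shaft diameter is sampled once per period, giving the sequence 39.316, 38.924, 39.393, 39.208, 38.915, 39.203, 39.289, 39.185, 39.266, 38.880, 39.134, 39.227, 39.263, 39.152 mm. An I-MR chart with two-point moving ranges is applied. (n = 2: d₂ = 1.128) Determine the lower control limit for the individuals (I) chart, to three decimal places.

X̄ = (39.316 + 38.924 + 39.393 + 39.208 + 38.915 + 39.203 + 39.289 + 39.185 + 39.266 + 38.880 + 39.134 + 39.227 + 39.263 + 39.152) / 14 = 39.1682
Moving ranges: 0.392, 0.469, 0.185, 0.293, 0.288, 0.086, 0.104, 0.081, 0.386, 0.254, 0.093, 0.036, 0.111; M̄R̄ = 2.7780 / 13 = 0.2137
LCL = X̄ − 3·M̄R̄/d₂ = 39.1682 − 3 × 0.2137 / 1.128 = 38.5999

38.600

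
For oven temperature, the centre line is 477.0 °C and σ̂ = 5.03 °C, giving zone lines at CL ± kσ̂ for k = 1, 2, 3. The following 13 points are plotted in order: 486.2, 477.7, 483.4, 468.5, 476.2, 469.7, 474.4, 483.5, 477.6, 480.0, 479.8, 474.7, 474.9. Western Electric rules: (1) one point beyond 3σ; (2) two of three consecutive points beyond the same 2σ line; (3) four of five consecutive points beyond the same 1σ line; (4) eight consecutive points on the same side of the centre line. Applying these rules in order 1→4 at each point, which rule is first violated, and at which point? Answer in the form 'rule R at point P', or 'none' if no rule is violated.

none

Zone of each point (C = within 1σ̂, B = 1σ̂–2σ̂, A = 2σ̂–3σ̂, * = beyond 3σ̂; sign = side of CL): 1:+B, 2:+C, 3:+B, 4:-B, 5:-C, 6:-B, 7:-C, 8:+B, 9:+C, 10:+C, 11:+C, 12:-C, 13:-C
No rule fires across all 13 points.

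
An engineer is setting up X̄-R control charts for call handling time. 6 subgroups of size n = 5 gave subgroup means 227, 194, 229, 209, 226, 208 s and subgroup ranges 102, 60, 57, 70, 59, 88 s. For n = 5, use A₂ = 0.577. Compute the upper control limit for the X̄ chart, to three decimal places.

X̄̄ = (227 + 194 + 229 + 209 + 226 + 208) / 6 = 1293.0000 / 6 = 215.5000
R̄ = (102 + 60 + 57 + 70 + 59 + 88) / 6 = 436.0000 / 6 = 72.6667
UCL = X̄̄ + A₂·R̄ = 215.5000 + 0.577 × 72.6667 = 257.4287

257.429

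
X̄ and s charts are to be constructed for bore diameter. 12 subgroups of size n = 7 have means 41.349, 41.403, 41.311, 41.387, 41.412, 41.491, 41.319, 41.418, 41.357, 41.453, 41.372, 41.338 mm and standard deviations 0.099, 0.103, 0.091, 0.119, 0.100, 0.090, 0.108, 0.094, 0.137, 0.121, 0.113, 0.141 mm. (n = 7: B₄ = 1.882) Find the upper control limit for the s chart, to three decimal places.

0.206

s̄ = (0.099 + 0.103 + 0.091 + 0.119 + 0.100 + 0.090 + 0.108 + 0.094 + 0.137 + 0.121 + 0.113 + 0.141) / 12 = 0.1097
UCL_s = B₄·s̄ = 1.882 × 0.1097 = 0.2064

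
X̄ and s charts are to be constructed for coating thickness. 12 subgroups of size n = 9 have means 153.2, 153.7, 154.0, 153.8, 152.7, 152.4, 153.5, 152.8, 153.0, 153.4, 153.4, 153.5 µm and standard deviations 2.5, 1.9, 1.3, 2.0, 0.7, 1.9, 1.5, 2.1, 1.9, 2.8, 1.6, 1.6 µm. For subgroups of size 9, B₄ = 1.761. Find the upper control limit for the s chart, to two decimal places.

s̄ = (2.5 + 1.9 + 1.3 + 2.0 + 0.7 + 1.9 + 1.5 + 2.1 + 1.9 + 2.8 + 1.6 + 1.6) / 12 = 1.8167
UCL_s = B₄·s̄ = 1.761 × 1.8167 = 3.1991

3.20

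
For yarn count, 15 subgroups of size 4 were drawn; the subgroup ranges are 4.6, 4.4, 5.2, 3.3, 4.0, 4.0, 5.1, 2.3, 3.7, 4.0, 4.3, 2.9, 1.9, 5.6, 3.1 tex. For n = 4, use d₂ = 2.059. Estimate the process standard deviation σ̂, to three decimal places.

R̄ = (4.6 + 4.4 + 5.2 + 3.3 + 4.0 + 4.0 + 5.1 + 2.3 + 3.7 + 4.0 + 4.3 + 2.9 + 1.9 + 5.6 + 3.1) / 15 = 3.8933
σ̂ = R̄ / d₂ = 3.8933 / 2.059 = 1.8909

1.891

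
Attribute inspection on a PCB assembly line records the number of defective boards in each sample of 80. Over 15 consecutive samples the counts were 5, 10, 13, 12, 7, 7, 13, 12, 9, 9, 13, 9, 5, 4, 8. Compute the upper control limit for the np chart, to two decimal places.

p̄ = Σdᵢ / (k·n) = 136 / (15 × 80) = 0.11333
UCL = np̄ + 3·√(np̄(1−p̄)) = 9.0667 + 3 × √(9.0667×0.88667) = 9.0667 + 3 × 2.8353 = 17.5727

17.57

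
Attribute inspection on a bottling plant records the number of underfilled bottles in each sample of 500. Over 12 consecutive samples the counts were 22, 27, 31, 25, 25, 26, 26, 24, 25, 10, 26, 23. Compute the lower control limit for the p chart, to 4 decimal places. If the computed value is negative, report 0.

p̄ = Σdᵢ / (k·n) = 290 / (12 × 500) = 0.04833
LCL = p̄ − 3·√(p̄(1−p̄)/n) = 0.04833 − 3 × 0.00959 = 0.01956

0.0196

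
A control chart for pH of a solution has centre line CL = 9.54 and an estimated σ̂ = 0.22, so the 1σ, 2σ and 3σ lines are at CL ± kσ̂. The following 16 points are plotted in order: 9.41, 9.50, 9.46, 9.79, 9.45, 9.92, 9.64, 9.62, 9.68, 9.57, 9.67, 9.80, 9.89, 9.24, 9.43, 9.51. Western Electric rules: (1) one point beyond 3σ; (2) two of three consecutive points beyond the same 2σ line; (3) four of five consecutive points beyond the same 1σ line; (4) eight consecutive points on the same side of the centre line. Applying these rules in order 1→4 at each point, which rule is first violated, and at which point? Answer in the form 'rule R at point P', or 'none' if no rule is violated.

rule 4 at point 13

Zone of each point (C = within 1σ̂, B = 1σ̂–2σ̂, A = 2σ̂–3σ̂, * = beyond 3σ̂; sign = side of CL): 1:-C, 2:-C, 3:-C, 4:+B, 5:-C, 6:+B, 7:+C, 8:+C, 9:+C, 10:+C, 11:+C, 12:+B, 13:+B, 14:-B, 15:-C, 16:-C
Rule 4 (eight consecutive points on the same side of the centre line) is satisfied at point 13.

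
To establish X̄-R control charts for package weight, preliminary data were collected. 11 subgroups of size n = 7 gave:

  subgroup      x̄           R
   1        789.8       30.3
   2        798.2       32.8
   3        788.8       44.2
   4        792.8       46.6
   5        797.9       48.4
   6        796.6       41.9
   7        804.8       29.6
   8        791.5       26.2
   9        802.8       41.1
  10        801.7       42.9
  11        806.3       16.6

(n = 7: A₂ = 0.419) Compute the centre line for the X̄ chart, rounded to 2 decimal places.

797.38

X̄̄ = (789.8 + 798.2 + 788.8 + 792.8 + 797.9 + 796.6 + 804.8 + 791.5 + 802.8 + 801.7 + 806.3) / 11 = 8771.2000 / 11 = 797.3818
CL = X̄̄ = 797.3818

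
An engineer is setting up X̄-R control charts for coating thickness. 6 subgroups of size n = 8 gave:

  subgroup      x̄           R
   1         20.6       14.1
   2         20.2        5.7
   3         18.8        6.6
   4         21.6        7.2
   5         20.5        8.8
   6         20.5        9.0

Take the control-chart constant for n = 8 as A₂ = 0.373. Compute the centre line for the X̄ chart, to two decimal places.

X̄̄ = (20.6 + 20.2 + 18.8 + 21.6 + 20.5 + 20.5) / 6 = 122.2000 / 6 = 20.3667
CL = X̄̄ = 20.3667

20.37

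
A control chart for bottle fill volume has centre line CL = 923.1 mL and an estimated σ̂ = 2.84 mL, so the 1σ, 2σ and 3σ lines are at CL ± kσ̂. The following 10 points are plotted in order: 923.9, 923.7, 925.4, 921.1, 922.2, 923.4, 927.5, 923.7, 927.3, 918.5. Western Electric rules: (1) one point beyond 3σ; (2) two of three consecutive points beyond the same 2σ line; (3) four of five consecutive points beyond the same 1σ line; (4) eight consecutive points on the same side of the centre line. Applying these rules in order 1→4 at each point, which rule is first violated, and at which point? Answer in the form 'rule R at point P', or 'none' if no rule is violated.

none

Zone of each point (C = within 1σ̂, B = 1σ̂–2σ̂, A = 2σ̂–3σ̂, * = beyond 3σ̂; sign = side of CL): 1:+C, 2:+C, 3:+C, 4:-C, 5:-C, 6:+C, 7:+B, 8:+C, 9:+B, 10:-B
No rule fires across all 10 points.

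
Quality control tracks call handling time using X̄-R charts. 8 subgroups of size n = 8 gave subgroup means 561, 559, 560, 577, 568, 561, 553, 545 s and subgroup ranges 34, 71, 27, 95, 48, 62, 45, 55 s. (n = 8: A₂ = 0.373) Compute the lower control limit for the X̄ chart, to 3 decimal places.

X̄̄ = (561 + 559 + 560 + 577 + 568 + 561 + 553 + 545) / 8 = 4484.0000 / 8 = 560.5000
R̄ = (34 + 71 + 27 + 95 + 48 + 62 + 45 + 55) / 8 = 437.0000 / 8 = 54.6250
LCL = X̄̄ − A₂·R̄ = 560.5000 − 0.373 × 54.6250 = 540.1249

540.125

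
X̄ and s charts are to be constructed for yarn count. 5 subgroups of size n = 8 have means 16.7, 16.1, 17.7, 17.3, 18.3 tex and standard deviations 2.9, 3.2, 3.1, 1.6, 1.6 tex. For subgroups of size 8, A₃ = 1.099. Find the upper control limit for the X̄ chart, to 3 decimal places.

19.946

X̄̄ = (16.7 + 16.1 + 17.7 + 17.3 + 18.3) / 5 = 17.2200
s̄ = (2.9 + 3.2 + 3.1 + 1.6 + 1.6) / 5 = 2.4800
UCL = X̄̄ + A₃·s̄ = 17.2200 + 1.099 × 2.4800 = 19.9455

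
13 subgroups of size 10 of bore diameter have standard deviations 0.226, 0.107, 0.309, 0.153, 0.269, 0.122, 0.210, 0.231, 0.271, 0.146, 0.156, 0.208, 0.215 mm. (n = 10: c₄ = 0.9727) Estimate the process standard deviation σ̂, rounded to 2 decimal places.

s̄ = (0.226 + 0.107 + 0.309 + 0.153 + 0.269 + 0.122 + 0.210 + 0.231 + 0.271 + 0.146 + 0.156 + 0.208 + 0.215) / 13 = 0.2018
σ̂ = s̄ / c₄ = 0.2018 / 0.9727 = 0.2074

0.21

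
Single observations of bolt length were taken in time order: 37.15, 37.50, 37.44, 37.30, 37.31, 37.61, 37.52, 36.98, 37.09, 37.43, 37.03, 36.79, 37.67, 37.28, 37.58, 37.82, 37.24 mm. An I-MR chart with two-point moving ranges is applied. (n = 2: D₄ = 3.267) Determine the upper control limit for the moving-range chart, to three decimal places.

1.015

Moving ranges: 0.35, 0.06, 0.14, 0.01, 0.30, 0.09, 0.54, 0.11, 0.34, 0.40, 0.24, 0.88, 0.39, 0.30, 0.24, 0.58; M̄R̄ = 4.9700 / 16 = 0.3106
UCL_MR = D₄·M̄R̄ = 3.267 × 0.3106 = 1.0148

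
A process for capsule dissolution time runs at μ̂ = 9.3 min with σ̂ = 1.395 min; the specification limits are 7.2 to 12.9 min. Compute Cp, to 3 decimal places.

Cp = (USL − LSL) / (6σ̂) = (12.9 − 7.2) / (6 × 1.395) = 5.7000 / 8.3700 = 0.6810

0.681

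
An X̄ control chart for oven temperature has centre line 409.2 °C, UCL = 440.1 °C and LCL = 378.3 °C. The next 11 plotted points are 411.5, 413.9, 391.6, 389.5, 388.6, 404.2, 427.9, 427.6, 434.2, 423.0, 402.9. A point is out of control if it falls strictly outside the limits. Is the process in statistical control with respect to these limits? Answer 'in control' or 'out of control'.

in control

All 11 points lie within [378.3, 440.1].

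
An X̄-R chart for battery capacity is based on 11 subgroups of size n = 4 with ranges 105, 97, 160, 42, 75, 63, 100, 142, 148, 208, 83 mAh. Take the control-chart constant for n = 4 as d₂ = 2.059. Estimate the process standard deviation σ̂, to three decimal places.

53.998

R̄ = (105 + 97 + 160 + 42 + 75 + 63 + 100 + 142 + 148 + 208 + 83) / 11 = 111.1818
σ̂ = R̄ / d₂ = 111.1818 / 2.059 = 53.9980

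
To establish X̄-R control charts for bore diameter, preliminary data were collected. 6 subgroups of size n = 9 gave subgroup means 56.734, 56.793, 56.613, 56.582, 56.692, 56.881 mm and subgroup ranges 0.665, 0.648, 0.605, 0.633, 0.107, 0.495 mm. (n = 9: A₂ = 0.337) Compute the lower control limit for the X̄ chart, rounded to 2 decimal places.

56.54

X̄̄ = (56.734 + 56.793 + 56.613 + 56.582 + 56.692 + 56.881) / 6 = 340.2950 / 6 = 56.7158
R̄ = (0.665 + 0.648 + 0.605 + 0.633 + 0.107 + 0.495) / 6 = 3.1530 / 6 = 0.5255
LCL = X̄̄ − A₂·R̄ = 56.7158 − 0.337 × 0.5255 = 56.5387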